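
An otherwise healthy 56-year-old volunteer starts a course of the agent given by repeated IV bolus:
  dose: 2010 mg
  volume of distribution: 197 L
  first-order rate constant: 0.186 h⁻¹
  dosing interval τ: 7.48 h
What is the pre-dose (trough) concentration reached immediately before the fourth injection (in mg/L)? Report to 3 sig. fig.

C₀ per dose = Dose / Vd = 2010 / 197 = 10.20 mg/L
Fraction remaining after one interval: r = e^(−kτ) = e^(−0.1860 × 7.48) = 0.2488
Before dose 4, 3 doses have been given (aged 1τ, 2τ, 3τ).
C_trough = C₀ × (r + r² + … + r^3) = C₀ × r(1−r^3)/(1−r)
        = 10.20 × 0.2488 × (1 − 0.01540) / (1 − 0.2488) = 3.326 mg/L

3.33 mg/L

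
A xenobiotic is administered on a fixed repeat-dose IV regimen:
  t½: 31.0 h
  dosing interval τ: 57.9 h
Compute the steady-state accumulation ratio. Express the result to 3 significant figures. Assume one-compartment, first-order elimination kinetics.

k = ln2 / t½ = 0.693147 / 31.0 = 0.02236 h⁻¹
e^(−kτ) = e^(−0.02236 × 57.9) = 0.2740
Accumulation ratio R = 1 / (1 − e^(−kτ)) = 1 / (1 − 0.2740) = 1.377

1.38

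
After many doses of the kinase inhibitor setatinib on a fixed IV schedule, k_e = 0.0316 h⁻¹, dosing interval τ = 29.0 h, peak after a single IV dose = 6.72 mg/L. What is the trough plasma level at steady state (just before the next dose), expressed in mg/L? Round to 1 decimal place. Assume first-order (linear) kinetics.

4.5 mg/L

e^(−kτ) = e^(−0.03160 × 29.0) = 0.4000
Accumulation ratio R = 1 / (1 − e^(−kτ)) = 1 / (1 − 0.4000) = 1.667
Steady-state trough = C₀ × R × e^(−kτ) = 6.72 × 1.667 × 0.4000 = 4.481 mg/L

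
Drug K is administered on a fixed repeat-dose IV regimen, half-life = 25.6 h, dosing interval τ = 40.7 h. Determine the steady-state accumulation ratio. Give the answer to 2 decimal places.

k = ln2 / t½ = 0.693147 / 25.6 = 0.02708 h⁻¹
e^(−kτ) = e^(−0.02708 × 40.7) = 0.3322
Accumulation ratio R = 1 / (1 − e^(−kτ)) = 1 / (1 − 0.3322) = 1.497

1.50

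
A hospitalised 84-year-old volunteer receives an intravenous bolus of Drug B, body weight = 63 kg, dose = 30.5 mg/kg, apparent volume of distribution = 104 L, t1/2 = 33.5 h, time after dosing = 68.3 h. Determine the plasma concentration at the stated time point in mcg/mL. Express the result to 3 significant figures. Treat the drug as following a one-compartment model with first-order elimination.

4.50 mcg/mL

Total dose = 30.5 × 63 = 1922 mg
C₀ = Dose / Vd = 1922 / 104 = 18.48 mg/L
k = ln2 / t½ = 0.693147 / 33.5 = 0.02069 h⁻¹
C = C₀ · e^(−k·t) = 18.48 × e^(−0.02069 × 68.3)
  = 18.48 × 0.2434 = 4.498 mg/L
(4.498 mg/L = 4.498 mcg/mL)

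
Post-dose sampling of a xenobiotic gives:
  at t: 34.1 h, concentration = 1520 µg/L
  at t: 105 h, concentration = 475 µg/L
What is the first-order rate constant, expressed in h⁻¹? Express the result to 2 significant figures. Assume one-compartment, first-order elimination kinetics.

0.016 h⁻¹

k = ln(C₁/C₂) / (t₂ − t₁) = ln(1520/475) / (105 − 34.1)
  = 1.163 / 70.90 = 0.01640 h⁻¹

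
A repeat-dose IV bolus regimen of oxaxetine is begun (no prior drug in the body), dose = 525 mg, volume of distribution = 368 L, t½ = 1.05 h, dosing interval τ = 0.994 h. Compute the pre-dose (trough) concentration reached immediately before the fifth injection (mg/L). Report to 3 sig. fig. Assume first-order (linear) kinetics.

1.43 mg/L

C₀ per dose = Dose / Vd = 525 / 368 = 1.427 mg/L
k = ln2 / t½ = 0.693147 / 1.05 = 0.6601 h⁻¹
Fraction remaining after one interval: r = e^(−kτ) = e^(−0.6601 × 0.994) = 0.5189
Before dose 5, 4 doses have been given (aged 1τ, 2τ, 3τ, 4τ).
C_trough = C₀ × (r + r² + … + r^4) = C₀ × r(1−r^4)/(1−r)
        = 1.427 × 0.5189 × (1 − 0.07250) / (1 − 0.5189) = 1.428 mg/L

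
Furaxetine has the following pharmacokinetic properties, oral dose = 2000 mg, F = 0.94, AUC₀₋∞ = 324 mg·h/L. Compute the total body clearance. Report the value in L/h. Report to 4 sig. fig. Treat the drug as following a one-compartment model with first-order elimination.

CL = F·Dose / AUC = 0.94 × 2000 / 324 = 5.802 L/h

5.802 L/h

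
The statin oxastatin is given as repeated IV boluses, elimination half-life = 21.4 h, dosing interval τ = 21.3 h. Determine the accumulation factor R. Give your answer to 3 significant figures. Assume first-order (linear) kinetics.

2.01

k = ln2 / t½ = 0.693147 / 21.4 = 0.03239 h⁻¹
e^(−kτ) = e^(−0.03239 × 21.3) = 0.5016
Accumulation ratio R = 1 / (1 − e^(−kτ)) = 1 / (1 − 0.5016) = 2.006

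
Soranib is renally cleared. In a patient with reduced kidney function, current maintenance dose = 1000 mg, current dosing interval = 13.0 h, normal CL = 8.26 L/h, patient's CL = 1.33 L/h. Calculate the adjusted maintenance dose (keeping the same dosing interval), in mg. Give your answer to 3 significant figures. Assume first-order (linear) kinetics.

161 mg

To keep the same average steady-state level, dosing rate must scale with clearance.
CL ratio = 1.33 / 8.26 = 0.1610
New dose (same interval) = 1000 × 0.1610 = 161.0 mg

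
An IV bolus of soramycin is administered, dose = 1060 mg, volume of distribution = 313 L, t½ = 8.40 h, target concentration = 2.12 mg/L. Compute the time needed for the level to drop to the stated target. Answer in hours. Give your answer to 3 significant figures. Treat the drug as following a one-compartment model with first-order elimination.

C₀ = Dose / Vd = 1060 / 313 = 3.387 mg/L
k = ln2 / t½ = 0.693147 / 8.40 = 0.08252 h⁻¹
t = ln(C₀ / C) / k = ln(3.387 / 2.12) / 0.08252
  = ln(1.598) / 0.08252 = 0.4688 / 0.08252 = 5.681 h

5.68 h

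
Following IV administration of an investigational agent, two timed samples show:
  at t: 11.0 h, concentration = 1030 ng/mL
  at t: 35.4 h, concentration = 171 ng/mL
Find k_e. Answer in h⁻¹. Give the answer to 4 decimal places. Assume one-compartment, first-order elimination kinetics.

0.0736 h⁻¹

k = ln(C₁/C₂) / (t₂ − t₁) = ln(1030/171) / (35.4 − 11.0)
  = 1.796 / 24.40 = 0.07361 h⁻¹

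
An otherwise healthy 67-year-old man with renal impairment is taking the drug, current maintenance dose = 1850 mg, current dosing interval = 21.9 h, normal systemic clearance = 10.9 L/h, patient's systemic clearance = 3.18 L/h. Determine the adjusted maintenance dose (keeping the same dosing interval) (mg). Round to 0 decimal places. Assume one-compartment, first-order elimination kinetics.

To keep the same average steady-state level, dosing rate must scale with clearance.
CL ratio = 3.18 / 10.9 = 0.2917
New dose (same interval) = 1850 × 0.2917 = 539.6 mg

540 mg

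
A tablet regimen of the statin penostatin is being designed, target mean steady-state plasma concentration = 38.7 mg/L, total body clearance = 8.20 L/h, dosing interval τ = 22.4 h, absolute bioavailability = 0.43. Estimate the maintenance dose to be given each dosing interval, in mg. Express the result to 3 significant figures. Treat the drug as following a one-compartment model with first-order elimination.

At steady state, F × (Dose/τ) = Css × CL.
Dose = Css × CL × τ / F = 38.7 × 8.200 × 22.4 / 0.43 = 16530 mg

16500 mg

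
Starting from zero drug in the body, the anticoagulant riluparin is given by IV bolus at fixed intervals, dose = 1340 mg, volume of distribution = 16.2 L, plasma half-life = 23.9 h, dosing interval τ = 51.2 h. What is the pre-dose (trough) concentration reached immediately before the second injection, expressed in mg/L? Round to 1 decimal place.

18.7 mg/L

C₀ per dose = Dose / Vd = 1340 / 16.2 = 82.72 mg/L
k = ln2 / t½ = 0.693147 / 23.9 = 0.02900 h⁻¹
Fraction remaining after one interval: r = e^(−kτ) = e^(−0.02900 × 51.2) = 0.2265
Before dose 2, 1 dose has been given (aged 1τ).
C_trough = C₀ × r = 82.72 × 0.2265 = 18.74 mg/L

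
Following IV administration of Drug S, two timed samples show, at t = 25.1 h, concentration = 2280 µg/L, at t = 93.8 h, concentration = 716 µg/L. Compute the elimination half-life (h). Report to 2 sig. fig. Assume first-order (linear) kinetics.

k = ln(C₁/C₂) / (t₂ − t₁) = ln(2280/716) / (93.8 − 25.1)
  = 1.158 / 68.70 = 0.01686 h⁻¹
t½ = ln2 / k = 0.693147 / 0.01686 = 41.11 h

41 h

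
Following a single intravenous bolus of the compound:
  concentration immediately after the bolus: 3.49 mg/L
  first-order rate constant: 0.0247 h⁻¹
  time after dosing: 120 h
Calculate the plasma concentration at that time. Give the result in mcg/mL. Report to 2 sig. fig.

C = C₀ · e^(−k·t) = 3.490 × e^(−0.02470 × 120)
  = 3.490 × 0.05161 = 0.1801 mg/L
(0.1801 mg/L = 0.1801 mcg/mL)

0.18 mcg/mL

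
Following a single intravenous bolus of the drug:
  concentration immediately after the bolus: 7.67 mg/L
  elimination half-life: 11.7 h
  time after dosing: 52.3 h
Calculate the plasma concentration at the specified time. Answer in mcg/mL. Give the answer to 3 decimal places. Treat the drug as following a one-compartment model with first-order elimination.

k = ln2 / t½ = 0.693147 / 11.7 = 0.05924 h⁻¹
C = C₀ · e^(−k·t) = 7.670 × e^(−0.05924 × 52.3)
  = 7.670 × 0.04513 = 0.3461 mg/L
(0.3461 mg/L = 0.3461 mcg/mL)

0.346 mcg/mL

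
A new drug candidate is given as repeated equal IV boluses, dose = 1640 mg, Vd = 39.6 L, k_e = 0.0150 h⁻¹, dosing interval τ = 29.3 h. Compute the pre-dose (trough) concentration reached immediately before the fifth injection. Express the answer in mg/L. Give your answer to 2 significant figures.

C₀ per dose = Dose / Vd = 1640 / 39.6 = 41.41 mg/L
Fraction remaining after one interval: r = e^(−kτ) = e^(−0.01500 × 29.3) = 0.6444
Before dose 5, 4 doses have been given (aged 1τ, 2τ, 3τ, 4τ).
C_trough = C₀ × (r + r² + … + r^4) = C₀ × r(1−r^4)/(1−r)
        = 41.41 × 0.6444 × (1 − 0.1724) / (1 − 0.6444) = 62.10 mg/L

62 mg/L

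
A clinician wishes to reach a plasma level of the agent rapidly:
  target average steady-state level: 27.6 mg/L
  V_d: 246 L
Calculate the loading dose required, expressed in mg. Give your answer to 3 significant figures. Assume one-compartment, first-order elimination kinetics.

6790 mg

LD = Css × Vd = 27.6 × 246 = 6790 mg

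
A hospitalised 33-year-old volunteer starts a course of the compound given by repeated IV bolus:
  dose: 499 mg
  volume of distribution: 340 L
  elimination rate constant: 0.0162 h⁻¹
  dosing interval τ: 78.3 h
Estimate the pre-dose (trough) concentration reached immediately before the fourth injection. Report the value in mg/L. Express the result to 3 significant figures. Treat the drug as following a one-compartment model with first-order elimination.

0.562 mg/L

C₀ per dose = Dose / Vd = 499 / 340 = 1.468 mg/L
Fraction remaining after one interval: r = e^(−kτ) = e^(−0.01620 × 78.3) = 0.2813
Before dose 4, 3 doses have been given (aged 1τ, 2τ, 3τ).
C_trough = C₀ × (r + r² + … + r^3) = C₀ × r(1−r^3)/(1−r)
        = 1.468 × 0.2813 × (1 − 0.02226) / (1 − 0.2813) = 0.5618 mg/L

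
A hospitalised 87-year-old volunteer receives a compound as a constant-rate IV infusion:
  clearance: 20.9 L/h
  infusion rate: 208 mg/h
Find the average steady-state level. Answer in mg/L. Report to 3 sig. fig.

At steady state Css = R₀ / CL = 208 / 20.90 = 9.952 mg/L

9.95 mg/L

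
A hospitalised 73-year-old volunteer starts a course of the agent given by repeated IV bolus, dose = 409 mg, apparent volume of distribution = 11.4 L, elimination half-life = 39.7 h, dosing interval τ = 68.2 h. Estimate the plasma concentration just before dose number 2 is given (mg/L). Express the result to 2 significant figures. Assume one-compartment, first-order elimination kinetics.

C₀ per dose = Dose / Vd = 409 / 11.4 = 35.88 mg/L
k = ln2 / t½ = 0.693147 / 39.7 = 0.01746 h⁻¹
Fraction remaining after one interval: r = e^(−kτ) = e^(−0.01746 × 68.2) = 0.3040
Before dose 2, 1 dose has been given (aged 1τ).
C_trough = C₀ × r = 35.88 × 0.3040 = 10.91 mg/L

11 mg/L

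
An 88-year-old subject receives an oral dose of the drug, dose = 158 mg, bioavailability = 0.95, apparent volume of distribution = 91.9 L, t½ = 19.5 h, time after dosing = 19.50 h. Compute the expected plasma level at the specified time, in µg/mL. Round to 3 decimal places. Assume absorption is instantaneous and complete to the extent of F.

0.817 µg/mL

Amount reaching circulation = F × Dose = 0.95 × 158.0 = 150.1 mg
C₀ = F·Dose / Vd = 150.1 / 91.9 = 1.633 mg/L
k = ln2 / t½ = 0.693147 / 19.5 = 0.03555 h⁻¹
t / t½ = 19.50 / 19.5 = 1 half-lives
C = C₀ × (1/2)^1 = 1.633 × 0.5000 = 0.8165 mg/L
(0.8165 mg/L = 0.8165 µg/mL)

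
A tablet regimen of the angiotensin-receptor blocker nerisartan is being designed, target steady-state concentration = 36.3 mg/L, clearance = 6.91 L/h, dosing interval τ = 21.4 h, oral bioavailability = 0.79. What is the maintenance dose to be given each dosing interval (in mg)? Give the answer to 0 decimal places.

At steady state, F × (Dose/τ) = Css × CL.
Dose = Css × CL × τ / F = 36.3 × 6.910 × 21.4 / 0.79 = 6795 mg

6795 mg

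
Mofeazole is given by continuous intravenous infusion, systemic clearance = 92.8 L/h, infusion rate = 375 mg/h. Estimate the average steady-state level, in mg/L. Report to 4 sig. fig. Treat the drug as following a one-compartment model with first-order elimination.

4.041 mg/L

At steady state Css = R₀ / CL = 375 / 92.80 = 4.041 mg/L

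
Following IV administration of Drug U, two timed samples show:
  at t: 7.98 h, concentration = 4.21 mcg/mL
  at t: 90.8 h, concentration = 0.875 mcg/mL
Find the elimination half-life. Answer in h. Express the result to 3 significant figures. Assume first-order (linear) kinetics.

k = ln(C₁/C₂) / (t₂ − t₁) = ln(4.21/0.875) / (90.8 − 7.98)
  = 1.571 / 82.82 = 0.01897 h⁻¹
t½ = ln2 / k = 0.693147 / 0.01897 = 36.54 h

36.5 h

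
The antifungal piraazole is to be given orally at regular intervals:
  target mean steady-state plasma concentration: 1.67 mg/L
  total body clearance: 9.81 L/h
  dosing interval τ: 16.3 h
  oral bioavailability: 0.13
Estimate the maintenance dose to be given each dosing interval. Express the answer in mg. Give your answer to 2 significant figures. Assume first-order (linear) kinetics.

2100 mg

At steady state, F × (Dose/τ) = Css × CL.
Dose = Css × CL × τ / F = 1.67 × 9.810 × 16.3 / 0.13 = 2054 mg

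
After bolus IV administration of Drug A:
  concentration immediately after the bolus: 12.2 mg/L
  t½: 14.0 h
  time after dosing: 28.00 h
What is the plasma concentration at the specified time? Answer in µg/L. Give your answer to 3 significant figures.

k = ln2 / t½ = 0.693147 / 14.0 = 0.04951 h⁻¹
t / t½ = 28.00 / 14.0 = 2 half-lives
C = C₀ × (1/2)^2 = 12.20 × 0.2500 = 3.050 mg/L
Convert: 3.050 mg/L × 1000 = 3050 µg/L

3050 µg/L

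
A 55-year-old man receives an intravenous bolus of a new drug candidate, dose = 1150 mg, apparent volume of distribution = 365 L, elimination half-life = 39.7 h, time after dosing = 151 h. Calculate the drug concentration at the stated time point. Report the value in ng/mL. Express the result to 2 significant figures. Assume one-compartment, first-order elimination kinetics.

230 ng/mL

C₀ = Dose / Vd = 1150 / 365 = 3.151 mg/L
k = ln2 / t½ = 0.693147 / 39.7 = 0.01746 h⁻¹
C = C₀ · e^(−k·t) = 3.151 × e^(−0.01746 × 151)
  = 3.151 × 0.07161 = 0.2256 mg/L
Convert: 0.2256 mg/L × 1000 = 225.6 ng/mL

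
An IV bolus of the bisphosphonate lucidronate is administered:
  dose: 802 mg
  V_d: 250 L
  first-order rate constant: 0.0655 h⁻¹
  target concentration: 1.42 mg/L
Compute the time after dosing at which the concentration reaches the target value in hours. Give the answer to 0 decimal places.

12 h

C₀ = Dose / Vd = 802.0 / 250 = 3.208 mg/L
t = ln(C₀ / C) / k = ln(3.208 / 1.42) / 0.06550
  = ln(2.259) / 0.06550 = 0.8149 / 0.06550 = 12.44 h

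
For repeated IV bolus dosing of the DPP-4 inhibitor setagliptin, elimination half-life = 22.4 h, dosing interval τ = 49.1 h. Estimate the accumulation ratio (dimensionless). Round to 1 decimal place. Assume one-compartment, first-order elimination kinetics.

k = ln2 / t½ = 0.693147 / 22.4 = 0.03094 h⁻¹
e^(−kτ) = e^(−0.03094 × 49.1) = 0.2189
Accumulation ratio R = 1 / (1 − e^(−kτ)) = 1 / (1 − 0.2189) = 1.280

1.3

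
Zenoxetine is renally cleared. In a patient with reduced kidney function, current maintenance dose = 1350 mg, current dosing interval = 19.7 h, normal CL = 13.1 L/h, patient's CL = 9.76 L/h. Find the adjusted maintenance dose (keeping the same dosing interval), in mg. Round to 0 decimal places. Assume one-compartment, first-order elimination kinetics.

To keep the same average steady-state level, dosing rate must scale with clearance.
CL ratio = 9.76 / 13.1 = 0.7450
New dose (same interval) = 1350 × 0.7450 = 1006 mg

1006 mg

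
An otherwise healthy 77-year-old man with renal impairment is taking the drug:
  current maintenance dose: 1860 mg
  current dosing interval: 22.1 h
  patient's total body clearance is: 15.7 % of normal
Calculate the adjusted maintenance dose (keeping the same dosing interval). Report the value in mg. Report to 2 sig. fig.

To keep the same average steady-state level, dosing rate must scale with clearance.
CL ratio = 15.7 / 100 = 0.1570
New dose (same interval) = 1860 × 0.1570 = 292.0 mg

290 mg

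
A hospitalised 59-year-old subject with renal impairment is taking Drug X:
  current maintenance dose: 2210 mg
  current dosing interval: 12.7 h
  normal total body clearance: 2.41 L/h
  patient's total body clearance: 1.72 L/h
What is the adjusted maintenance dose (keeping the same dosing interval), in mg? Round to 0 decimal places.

To keep the same average steady-state level, dosing rate must scale with clearance.
CL ratio = 1.72 / 2.41 = 0.7137
New dose (same interval) = 2210 × 0.7137 = 1577 mg

1577 mg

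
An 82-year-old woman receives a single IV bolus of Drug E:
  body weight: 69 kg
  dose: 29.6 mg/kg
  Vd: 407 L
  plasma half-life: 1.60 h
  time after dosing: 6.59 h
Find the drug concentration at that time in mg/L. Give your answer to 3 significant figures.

Total dose = 29.6 × 69 = 2042 mg
C₀ = Dose / Vd = 2042 / 407 = 5.017 mg/L
k = ln2 / t½ = 0.693147 / 1.60 = 0.4332 h⁻¹
C = C₀ · e^(−k·t) = 5.017 × e^(−0.4332 × 6.59)
  = 5.017 × 0.05757 = 0.2888 mg/L

0.289 mg/L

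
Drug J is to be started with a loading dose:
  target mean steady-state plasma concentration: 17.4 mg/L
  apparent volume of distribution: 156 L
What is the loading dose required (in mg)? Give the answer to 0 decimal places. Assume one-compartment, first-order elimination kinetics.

2714 mg

LD = Css × Vd = 17.4 × 156 = 2714 mg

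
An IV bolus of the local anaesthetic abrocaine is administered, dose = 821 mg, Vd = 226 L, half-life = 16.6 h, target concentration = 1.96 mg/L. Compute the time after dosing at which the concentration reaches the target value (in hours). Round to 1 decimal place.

C₀ = Dose / Vd = 821.0 / 226 = 3.633 mg/L
k = ln2 / t½ = 0.693147 / 16.6 = 0.04176 h⁻¹
t = ln(C₀ / C) / k = ln(3.633 / 1.96) / 0.04176
  = ln(1.854) / 0.04176 = 0.6173 / 0.04176 = 14.78 h

14.8 h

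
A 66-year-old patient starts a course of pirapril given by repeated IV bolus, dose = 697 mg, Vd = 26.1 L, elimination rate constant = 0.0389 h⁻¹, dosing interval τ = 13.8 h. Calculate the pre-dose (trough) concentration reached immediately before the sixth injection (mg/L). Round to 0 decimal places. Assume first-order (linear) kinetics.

C₀ per dose = Dose / Vd = 697 / 26.1 = 26.70 mg/L
Fraction remaining after one interval: r = e^(−kτ) = e^(−0.03890 × 13.8) = 0.5846
Before dose 6, 5 doses have been given (aged 1τ, 2τ, 3τ, 4τ, 5τ).
C_trough = C₀ × (r + r² + … + r^5) = C₀ × r(1−r^5)/(1−r)
        = 26.70 × 0.5846 × (1 − 0.06828) / (1 − 0.5846) = 35.01 mg/L

35 mg/L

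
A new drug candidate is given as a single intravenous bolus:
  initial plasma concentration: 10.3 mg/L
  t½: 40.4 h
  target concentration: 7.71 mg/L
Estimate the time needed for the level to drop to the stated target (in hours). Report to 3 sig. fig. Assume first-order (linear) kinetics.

16.9 h

k = ln2 / t½ = 0.693147 / 40.4 = 0.01716 h⁻¹
t = ln(C₀ / C) / k = ln(10.30 / 7.71) / 0.01716
  = ln(1.336) / 0.01716 = 0.2897 / 0.01716 = 16.88 h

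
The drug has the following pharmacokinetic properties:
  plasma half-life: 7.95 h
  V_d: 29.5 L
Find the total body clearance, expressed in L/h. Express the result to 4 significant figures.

2.572 L/h

k = ln2 / t½ = 0.693147 / 7.95 = 0.08719 h⁻¹
CL = k × Vd = 0.08719 × 29.5 = 2.572 L/h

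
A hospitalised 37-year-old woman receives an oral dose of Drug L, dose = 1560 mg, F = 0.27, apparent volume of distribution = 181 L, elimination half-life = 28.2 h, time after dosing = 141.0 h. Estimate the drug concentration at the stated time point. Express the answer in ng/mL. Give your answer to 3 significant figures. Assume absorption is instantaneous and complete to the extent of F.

Amount reaching circulation = F × Dose = 0.27 × 1560 = 421.2 mg
C₀ = F·Dose / Vd = 421.2 / 181 = 2.327 mg/L
k = ln2 / t½ = 0.693147 / 28.2 = 0.02458 h⁻¹
t / t½ = 141.0 / 28.2 = 5 half-lives
C = C₀ × (1/2)^5 = 2.327 × 0.03125 = 0.07272 mg/L
Convert: 0.07272 mg/L × 1000 = 72.72 ng/mL

72.7 ng/mL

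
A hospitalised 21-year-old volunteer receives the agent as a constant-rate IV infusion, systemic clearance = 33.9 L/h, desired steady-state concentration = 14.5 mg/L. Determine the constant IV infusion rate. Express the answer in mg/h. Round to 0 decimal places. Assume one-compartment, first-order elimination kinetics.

At steady state, infusion rate R₀ = Css × CL = 14.5 × 33.90 = 491.6 mg/h

492 mg/h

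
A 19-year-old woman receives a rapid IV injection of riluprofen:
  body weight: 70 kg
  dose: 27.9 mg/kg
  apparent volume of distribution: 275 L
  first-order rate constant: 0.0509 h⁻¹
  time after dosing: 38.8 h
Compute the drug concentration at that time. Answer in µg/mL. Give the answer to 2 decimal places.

0.99 µg/mL

Total dose = 27.9 × 70 = 1953 mg
C₀ = Dose / Vd = 1953 / 275 = 7.102 mg/L
C = C₀ · e^(−k·t) = 7.102 × e^(−0.05090 × 38.8)
  = 7.102 × 0.1388 = 0.9858 mg/L
(0.9858 mg/L = 0.9858 µg/mL)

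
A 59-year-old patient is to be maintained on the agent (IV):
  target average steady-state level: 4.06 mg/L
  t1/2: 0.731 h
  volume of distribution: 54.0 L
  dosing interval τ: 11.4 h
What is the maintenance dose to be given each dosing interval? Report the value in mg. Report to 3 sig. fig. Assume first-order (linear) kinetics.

2370 mg

k = ln2 / t½ = 0.693147 / 0.731 = 0.9482 h⁻¹
CL = k × Vd = 0.9482 × 54.0 = 51.20 L/h
At steady state, Dose/τ = Css × CL.
Dose = Css × CL × τ = 4.06 × 51.20 × 11.4 = 2370 mg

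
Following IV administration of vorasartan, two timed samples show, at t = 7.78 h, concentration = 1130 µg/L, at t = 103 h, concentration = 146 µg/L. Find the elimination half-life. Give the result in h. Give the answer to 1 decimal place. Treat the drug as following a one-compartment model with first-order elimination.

32.3 h

k = ln(C₁/C₂) / (t₂ − t₁) = ln(1130/146) / (103 − 7.78)
  = 2.046 / 95.22 = 0.02149 h⁻¹
t½ = ln2 / k = 0.693147 / 0.02149 = 32.25 h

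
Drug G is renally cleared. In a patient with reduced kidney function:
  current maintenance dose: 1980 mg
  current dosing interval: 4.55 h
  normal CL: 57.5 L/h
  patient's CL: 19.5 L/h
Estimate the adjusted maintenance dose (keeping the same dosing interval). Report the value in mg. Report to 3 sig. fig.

To keep the same average steady-state level, dosing rate must scale with clearance.
CL ratio = 19.5 / 57.5 = 0.3391
New dose (same interval) = 1980 × 0.3391 = 671.4 mg

671 mg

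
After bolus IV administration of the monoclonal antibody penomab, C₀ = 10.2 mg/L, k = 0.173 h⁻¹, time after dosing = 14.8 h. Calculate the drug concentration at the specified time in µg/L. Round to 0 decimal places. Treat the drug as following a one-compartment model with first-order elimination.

788 µg/L

C = C₀ · e^(−k·t) = 10.20 × e^(−0.1730 × 14.8)
  = 10.20 × 0.07727 = 0.7882 mg/L
Convert: 0.7882 mg/L × 1000 = 788.2 µg/L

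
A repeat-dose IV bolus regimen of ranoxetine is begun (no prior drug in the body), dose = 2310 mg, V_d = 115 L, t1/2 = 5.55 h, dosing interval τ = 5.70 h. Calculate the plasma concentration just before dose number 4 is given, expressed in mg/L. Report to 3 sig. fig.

C₀ per dose = Dose / Vd = 2310 / 115 = 20.09 mg/L
k = ln2 / t½ = 0.693147 / 5.55 = 0.1249 h⁻¹
Fraction remaining after one interval: r = e^(−kτ) = e^(−0.1249 × 5.70) = 0.4907
Before dose 4, 3 doses have been given (aged 1τ, 2τ, 3τ).
C_trough = C₀ × (r + r² + … + r^3) = C₀ × r(1−r^3)/(1−r)
        = 20.09 × 0.4907 × (1 − 0.1182) / (1 − 0.4907) = 17.07 mg/L

17.1 mg/L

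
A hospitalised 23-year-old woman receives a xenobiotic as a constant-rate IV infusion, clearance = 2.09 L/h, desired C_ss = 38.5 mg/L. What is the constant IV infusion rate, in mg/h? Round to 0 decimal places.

At steady state, infusion rate R₀ = Css × CL = 38.5 × 2.090 = 80.47 mg/h

80 mg/h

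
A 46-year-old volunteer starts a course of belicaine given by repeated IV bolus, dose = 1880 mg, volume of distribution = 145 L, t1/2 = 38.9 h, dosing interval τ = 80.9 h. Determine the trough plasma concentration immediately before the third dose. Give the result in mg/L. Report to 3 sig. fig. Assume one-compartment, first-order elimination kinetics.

C₀ per dose = Dose / Vd = 1880 / 145 = 12.97 mg/L
k = ln2 / t½ = 0.693147 / 38.9 = 0.01782 h⁻¹
Fraction remaining after one interval: r = e^(−kτ) = e^(−0.01782 × 80.9) = 0.2365
Before dose 3, 2 doses have been given (aged 1τ, 2τ).
C_trough = C₀ × (r + r²) = 12.97 × (0.2365 + 0.05593) = 3.793 mg/L

3.79 mg/L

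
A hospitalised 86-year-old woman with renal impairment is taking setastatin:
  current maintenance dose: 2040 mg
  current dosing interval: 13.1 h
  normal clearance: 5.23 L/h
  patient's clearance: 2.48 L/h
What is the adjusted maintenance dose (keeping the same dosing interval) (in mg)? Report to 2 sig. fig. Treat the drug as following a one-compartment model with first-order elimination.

970 mg

To keep the same average steady-state level, dosing rate must scale with clearance.
CL ratio = 2.48 / 5.23 = 0.4742
New dose (same interval) = 2040 × 0.4742 = 967.4 mg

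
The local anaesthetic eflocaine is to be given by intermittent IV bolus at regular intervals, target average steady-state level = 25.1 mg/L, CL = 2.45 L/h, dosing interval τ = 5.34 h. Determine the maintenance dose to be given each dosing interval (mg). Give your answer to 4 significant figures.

At steady state, Dose/τ = Css × CL.
Dose = Css × CL × τ = 25.1 × 2.450 × 5.34 = 328.4 mg

328.4 mg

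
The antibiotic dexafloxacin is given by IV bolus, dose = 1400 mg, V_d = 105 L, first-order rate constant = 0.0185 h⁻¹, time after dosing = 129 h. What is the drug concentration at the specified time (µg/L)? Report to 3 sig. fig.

C₀ = Dose / Vd = 1400 / 105 = 13.33 mg/L
C = C₀ · e^(−k·t) = 13.33 × e^(−0.01850 × 129)
  = 13.33 × 0.09195 = 1.226 mg/L
Convert: 1.226 mg/L × 1000 = 1226 µg/L

1230 µg/L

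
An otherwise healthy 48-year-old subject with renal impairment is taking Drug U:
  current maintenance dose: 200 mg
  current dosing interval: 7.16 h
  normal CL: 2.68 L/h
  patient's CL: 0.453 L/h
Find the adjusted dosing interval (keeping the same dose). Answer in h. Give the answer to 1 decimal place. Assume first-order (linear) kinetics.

To keep the same average steady-state level, dosing rate must scale with clearance.
CL ratio = 0.453 / 2.68 = 0.1690
New interval (same dose) = 7.16 / 0.1690 = 42.37 h

42.4 h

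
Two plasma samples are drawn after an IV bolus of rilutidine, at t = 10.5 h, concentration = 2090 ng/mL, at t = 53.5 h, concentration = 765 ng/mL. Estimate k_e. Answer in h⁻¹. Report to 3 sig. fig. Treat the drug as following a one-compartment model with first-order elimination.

0.0234 h⁻¹

k = ln(C₁/C₂) / (t₂ − t₁) = ln(2090/765) / (53.5 − 10.5)
  = 1.005 / 43.00 = 0.02337 h⁻¹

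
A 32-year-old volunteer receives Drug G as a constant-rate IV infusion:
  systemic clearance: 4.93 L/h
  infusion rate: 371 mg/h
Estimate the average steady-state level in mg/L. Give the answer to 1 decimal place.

75.3 mg/L

At steady state Css = R₀ / CL = 371 / 4.930 = 75.25 mg/L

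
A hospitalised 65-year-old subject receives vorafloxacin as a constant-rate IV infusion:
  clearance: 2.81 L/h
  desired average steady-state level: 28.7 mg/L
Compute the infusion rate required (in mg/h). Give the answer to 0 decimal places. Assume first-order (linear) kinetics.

At steady state, infusion rate R₀ = Css × CL = 28.7 × 2.810 = 80.65 mg/h

81 mg/h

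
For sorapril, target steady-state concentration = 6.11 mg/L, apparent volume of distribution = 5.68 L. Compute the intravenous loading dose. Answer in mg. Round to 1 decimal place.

34.7 mg

LD = Css × Vd = 6.11 × 5.68 = 34.70 mg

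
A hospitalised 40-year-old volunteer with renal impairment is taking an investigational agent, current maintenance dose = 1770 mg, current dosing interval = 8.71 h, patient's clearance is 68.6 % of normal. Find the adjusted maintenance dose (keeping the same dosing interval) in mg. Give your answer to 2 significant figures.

1200 mg

To keep the same average steady-state level, dosing rate must scale with clearance.
CL ratio = 68.6 / 100 = 0.6860
New dose (same interval) = 1770 × 0.6860 = 1214 mg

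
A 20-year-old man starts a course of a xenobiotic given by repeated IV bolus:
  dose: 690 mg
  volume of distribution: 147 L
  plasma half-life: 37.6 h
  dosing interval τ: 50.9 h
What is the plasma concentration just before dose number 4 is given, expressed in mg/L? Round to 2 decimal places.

2.84 mg/L

C₀ per dose = Dose / Vd = 690 / 147 = 4.694 mg/L
k = ln2 / t½ = 0.693147 / 37.6 = 0.01843 h⁻¹
Fraction remaining after one interval: r = e^(−kτ) = e^(−0.01843 × 50.9) = 0.3914
Before dose 4, 3 doses have been given (aged 1τ, 2τ, 3τ).
C_trough = C₀ × (r + r² + … + r^3) = C₀ × r(1−r^3)/(1−r)
        = 4.694 × 0.3914 × (1 − 0.05996) / (1 − 0.3914) = 2.838 mg/L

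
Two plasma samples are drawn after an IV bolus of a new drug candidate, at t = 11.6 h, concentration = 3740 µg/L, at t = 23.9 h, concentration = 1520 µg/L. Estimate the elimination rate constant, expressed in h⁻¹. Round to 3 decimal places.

k = ln(C₁/C₂) / (t₂ − t₁) = ln(3740/1520) / (23.9 − 11.6)
  = 0.9004 / 12.30 = 0.07320 h⁻¹

0.073 h⁻¹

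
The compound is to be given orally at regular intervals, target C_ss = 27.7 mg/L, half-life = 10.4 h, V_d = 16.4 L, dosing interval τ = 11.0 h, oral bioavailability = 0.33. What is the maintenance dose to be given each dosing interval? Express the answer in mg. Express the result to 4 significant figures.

k = ln2 / t½ = 0.693147 / 10.4 = 0.06665 h⁻¹
CL = k × Vd = 0.06665 × 16.4 = 1.093 L/h
At steady state, F × (Dose/τ) = Css × CL.
Dose = Css × CL × τ / F = 27.7 × 1.093 × 11.0 / 0.33 = 1009 mg

1009 mg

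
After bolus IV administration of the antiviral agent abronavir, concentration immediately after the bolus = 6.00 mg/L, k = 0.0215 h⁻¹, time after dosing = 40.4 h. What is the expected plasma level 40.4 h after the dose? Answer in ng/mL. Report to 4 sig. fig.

2517 ng/mL

C = C₀ · e^(−k·t) = 6.000 × e^(−0.02150 × 40.4)
  = 6.000 × 0.4195 = 2.517 mg/L
Convert: 2.517 mg/L × 1000 = 2517 ng/mL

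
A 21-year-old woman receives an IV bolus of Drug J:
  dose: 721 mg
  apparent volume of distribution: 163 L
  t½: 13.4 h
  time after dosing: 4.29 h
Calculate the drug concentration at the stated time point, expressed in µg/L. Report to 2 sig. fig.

C₀ = Dose / Vd = 721.0 / 163 = 4.423 mg/L
k = ln2 / t½ = 0.693147 / 13.4 = 0.05173 h⁻¹
C = C₀ · e^(−k·t) = 4.423 × e^(−0.05173 × 4.29)
  = 4.423 × 0.8010 = 3.543 mg/L
Convert: 3.543 mg/L × 1000 = 3543 µg/L

3500 µg/L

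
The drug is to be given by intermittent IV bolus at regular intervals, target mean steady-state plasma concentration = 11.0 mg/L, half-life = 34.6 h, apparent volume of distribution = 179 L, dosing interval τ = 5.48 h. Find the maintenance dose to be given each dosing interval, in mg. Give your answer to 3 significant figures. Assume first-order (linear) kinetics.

216 mg

k = ln2 / t½ = 0.693147 / 34.6 = 0.02003 h⁻¹
CL = k × Vd = 0.02003 × 179 = 3.585 L/h
At steady state, Dose/τ = Css × CL.
Dose = Css × CL × τ = 11.0 × 3.585 × 5.48 = 216.1 mg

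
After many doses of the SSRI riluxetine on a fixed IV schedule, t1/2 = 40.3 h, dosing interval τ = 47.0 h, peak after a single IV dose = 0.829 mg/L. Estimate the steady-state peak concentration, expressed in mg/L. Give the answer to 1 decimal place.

k = ln2 / t½ = 0.693147 / 40.3 = 0.01720 h⁻¹
e^(−kτ) = e^(−0.01720 × 47.0) = 0.4456
Accumulation ratio R = 1 / (1 − e^(−kτ)) = 1 / (1 − 0.4456) = 1.804
Steady-state peak = C₀ × R = 0.829 × 1.804 = 1.496 mg/L

1.5 mg/L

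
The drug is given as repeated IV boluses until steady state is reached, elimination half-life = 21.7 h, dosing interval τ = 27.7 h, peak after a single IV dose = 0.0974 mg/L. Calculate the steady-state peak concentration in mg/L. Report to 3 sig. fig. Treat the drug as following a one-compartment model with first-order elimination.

0.166 mg/L

k = ln2 / t½ = 0.693147 / 21.7 = 0.03194 h⁻¹
e^(−kτ) = e^(−0.03194 × 27.7) = 0.4128
Accumulation ratio R = 1 / (1 − e^(−kτ)) = 1 / (1 − 0.4128) = 1.703
Steady-state peak = C₀ × R = 0.0974 × 1.703 = 0.1659 mg/L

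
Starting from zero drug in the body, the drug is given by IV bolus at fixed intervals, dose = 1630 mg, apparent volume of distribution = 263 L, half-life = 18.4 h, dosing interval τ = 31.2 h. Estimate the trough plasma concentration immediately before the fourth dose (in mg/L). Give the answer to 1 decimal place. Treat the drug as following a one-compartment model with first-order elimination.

2.7 mg/L

C₀ per dose = Dose / Vd = 1630 / 263 = 6.198 mg/L
k = ln2 / t½ = 0.693147 / 18.4 = 0.03767 h⁻¹
Fraction remaining after one interval: r = e^(−kτ) = e^(−0.03767 × 31.2) = 0.3087
Before dose 4, 3 doses have been given (aged 1τ, 2τ, 3τ).
C_trough = C₀ × (r + r² + … + r^3) = C₀ × r(1−r^3)/(1−r)
        = 6.198 × 0.3087 × (1 − 0.02942) / (1 − 0.3087) = 2.686 mg/L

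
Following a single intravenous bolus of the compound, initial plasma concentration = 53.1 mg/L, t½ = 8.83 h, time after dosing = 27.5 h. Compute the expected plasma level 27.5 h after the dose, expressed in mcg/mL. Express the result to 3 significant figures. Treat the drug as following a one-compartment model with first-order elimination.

k = ln2 / t½ = 0.693147 / 8.83 = 0.07850 h⁻¹
C = C₀ · e^(−k·t) = 53.10 × e^(−0.07850 × 27.5)
  = 53.10 × 0.1155 = 6.133 mg/L
(6.133 mg/L = 6.133 mcg/mL)

6.13 mcg/mL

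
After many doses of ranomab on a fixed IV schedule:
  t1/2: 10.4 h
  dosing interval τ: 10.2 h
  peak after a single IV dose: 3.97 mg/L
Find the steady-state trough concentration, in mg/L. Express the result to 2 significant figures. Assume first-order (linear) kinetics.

k = ln2 / t½ = 0.693147 / 10.4 = 0.06665 h⁻¹
e^(−kτ) = e^(−0.06665 × 10.2) = 0.5067
Accumulation ratio R = 1 / (1 − e^(−kτ)) = 1 / (1 − 0.5067) = 2.027
Steady-state trough = C₀ × R × e^(−kτ) = 3.97 × 2.027 × 0.5067 = 4.078 mg/L

4.1 mg/L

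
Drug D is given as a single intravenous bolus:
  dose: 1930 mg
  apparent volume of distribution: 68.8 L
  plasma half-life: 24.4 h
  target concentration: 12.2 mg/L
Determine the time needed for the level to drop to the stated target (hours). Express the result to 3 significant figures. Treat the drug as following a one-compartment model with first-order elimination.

C₀ = Dose / Vd = 1930 / 68.8 = 28.05 mg/L
k = ln2 / t½ = 0.693147 / 24.4 = 0.02841 h⁻¹
t = ln(C₀ / C) / k = ln(28.05 / 12.2) / 0.02841
  = ln(2.299) / 0.02841 = 0.8325 / 0.02841 = 29.30 h

29.3 h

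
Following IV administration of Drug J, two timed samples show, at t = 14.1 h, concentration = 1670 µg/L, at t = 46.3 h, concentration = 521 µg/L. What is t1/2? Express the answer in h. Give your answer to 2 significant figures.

k = ln(C₁/C₂) / (t₂ − t₁) = ln(1670/521) / (46.3 − 14.1)
  = 1.165 / 32.20 = 0.03618 h⁻¹
t½ = ln2 / k = 0.693147 / 0.03618 = 19.16 h

19 h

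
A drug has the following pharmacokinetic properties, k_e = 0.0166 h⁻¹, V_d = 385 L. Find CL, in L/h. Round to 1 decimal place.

6.4 L/h

CL = k × Vd = 0.0166 × 385 = 6.391 L/h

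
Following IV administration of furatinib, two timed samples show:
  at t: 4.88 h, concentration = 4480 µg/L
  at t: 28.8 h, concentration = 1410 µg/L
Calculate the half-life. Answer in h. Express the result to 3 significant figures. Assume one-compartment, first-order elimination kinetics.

k = ln(C₁/C₂) / (t₂ − t₁) = ln(4480/1410) / (28.8 − 4.88)
  = 1.156 / 23.92 = 0.04833 h⁻¹
t½ = ln2 / k = 0.693147 / 0.04833 = 14.34 h

14.3 h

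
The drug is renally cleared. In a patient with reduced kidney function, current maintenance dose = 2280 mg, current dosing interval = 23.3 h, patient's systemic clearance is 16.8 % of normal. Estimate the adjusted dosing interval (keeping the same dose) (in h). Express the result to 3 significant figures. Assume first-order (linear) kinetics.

139 h

To keep the same average steady-state level, dosing rate must scale with clearance.
CL ratio = 16.8 / 100 = 0.1680
New interval (same dose) = 23.3 / 0.1680 = 138.7 h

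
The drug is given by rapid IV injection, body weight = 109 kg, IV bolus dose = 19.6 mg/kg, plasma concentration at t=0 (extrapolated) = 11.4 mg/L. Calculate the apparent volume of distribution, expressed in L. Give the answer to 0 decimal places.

187 L

Dose = 19.6 × 109 = 2136 mg
Vd = Dose / C₀ = 2136 / 11.4 = 187.4 L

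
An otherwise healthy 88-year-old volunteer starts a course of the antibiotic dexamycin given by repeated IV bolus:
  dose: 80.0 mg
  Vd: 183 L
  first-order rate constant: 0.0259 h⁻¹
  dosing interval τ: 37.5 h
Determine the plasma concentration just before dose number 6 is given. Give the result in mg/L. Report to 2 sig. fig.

C₀ per dose = Dose / Vd = 80.0 / 183 = 0.4372 mg/L
Fraction remaining after one interval: r = e^(−kτ) = e^(−0.02590 × 37.5) = 0.3786
Before dose 6, 5 doses have been given (aged 1τ, 2τ, 3τ, 4τ, 5τ).
C_trough = C₀ × (r + r² + … + r^5) = C₀ × r(1−r^5)/(1−r)
        = 0.4372 × 0.3786 × (1 − 0.007779) / (1 − 0.3786) = 0.2643 mg/L

0.26 mg/L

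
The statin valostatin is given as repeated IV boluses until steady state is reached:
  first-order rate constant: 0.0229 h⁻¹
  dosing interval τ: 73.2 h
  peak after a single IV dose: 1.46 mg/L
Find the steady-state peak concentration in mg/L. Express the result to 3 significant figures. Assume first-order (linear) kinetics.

e^(−kτ) = e^(−0.02290 × 73.2) = 0.1871
Accumulation ratio R = 1 / (1 − e^(−kτ)) = 1 / (1 − 0.1871) = 1.230
Steady-state peak = C₀ × R = 1.46 × 1.230 = 1.796 mg/L

1.80 mg/L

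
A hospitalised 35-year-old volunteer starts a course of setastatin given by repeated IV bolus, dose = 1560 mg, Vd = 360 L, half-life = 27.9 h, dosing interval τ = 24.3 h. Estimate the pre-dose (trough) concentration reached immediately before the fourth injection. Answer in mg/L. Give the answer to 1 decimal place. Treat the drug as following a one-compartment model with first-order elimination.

4.4 mg/L

C₀ per dose = Dose / Vd = 1560 / 360 = 4.333 mg/L
k = ln2 / t½ = 0.693147 / 27.9 = 0.02484 h⁻¹
Fraction remaining after one interval: r = e^(−kτ) = e^(−0.02484 × 24.3) = 0.5468
Before dose 4, 3 doses have been given (aged 1τ, 2τ, 3τ).
C_trough = C₀ × (r + r² + … + r^3) = C₀ × r(1−r^3)/(1−r)
        = 4.333 × 0.5468 × (1 − 0.1635) / (1 − 0.5468) = 4.373 mg/L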